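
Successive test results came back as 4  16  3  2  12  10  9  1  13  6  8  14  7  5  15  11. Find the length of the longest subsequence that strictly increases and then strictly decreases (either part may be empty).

inc[i] = longest strictly increasing subsequence ending at i; dec[i] = longest strictly decreasing subsequence starting at i:
i:      1  2  3  4  5  6  7  8  9 10 11 12 13 14 15 16
a[i]:   4 16  3  2 12 10  9  1 13  6  8 14  7  5 15 11
inc:    1  2  1  1  2  2  2  1  3  2  3  4  3  2  5  4
dec:    4  7  3  2  6  5  4  1  4  2  3  3  2  1  2  1
Best peak at i=2 (value 16): inc=2, dec=7, length 2+7−1 = 8.

8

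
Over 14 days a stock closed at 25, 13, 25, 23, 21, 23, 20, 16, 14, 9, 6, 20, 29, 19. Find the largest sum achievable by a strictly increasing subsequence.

86

Let S[i] be the best sum of a strictly increasing subsequence ending at i:
i:      1  2  3  4  5  6  7  8  9 10 11 12 13 14
a[i]:  25 13 25 23 21 23 20 16 14  9  6 20 29 19
S:     25 13 38 36 34 57 33 29 27  9  6 49 86 48
Maximum is 86 (e.g. 13 + 21 + 23 + 29).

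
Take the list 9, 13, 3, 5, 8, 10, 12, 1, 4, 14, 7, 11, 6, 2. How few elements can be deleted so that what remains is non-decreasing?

8

Fewest deletions = n − (longest non-decreasing subsequence).
Patience tails:
9 → extends → [9]
13 → extends → [9, 13]
3 → replaces 9 → [3, 13]
5 → replaces 13 → [3, 5]
8 → extends → [3, 5, 8]
10 → extends → [3, 5, 8, 10]
12 → extends → [3, 5, 8, 10, 12]
1 → replaces 3 → [1, 5, 8, 10, 12]
4 → replaces 5 → [1, 4, 8, 10, 12]
14 → extends → [1, 4, 8, 10, 12, 14]
7 → replaces 8 → [1, 4, 7, 10, 12, 14]
11 → replaces 12 → [1, 4, 7, 10, 11, 14]
6 → replaces 7 → [1, 4, 6, 10, 11, 14]
2 → replaces 4 → [1, 2, 6, 10, 11, 14]
Longest non-decreasing subsequence has length 6, so deletions = 14 − 6 = 8.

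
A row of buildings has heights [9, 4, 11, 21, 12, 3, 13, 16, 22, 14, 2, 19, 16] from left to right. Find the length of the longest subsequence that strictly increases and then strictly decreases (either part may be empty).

8

inc[i] = longest strictly increasing subsequence ending at i; dec[i] = longest strictly decreasing subsequence starting at i:
i:      1  2  3  4  5  6  7  8  9 10 11 12 13
a[i]:   9  4 11 21 12  3 13 16 22 14  2 19 16
inc:    1  1  2  3  3  1  4  5  6  5  1  6  6
dec:    4  3  3  4  3  2  2  3  3  2  1  2  1
Best peak at i=9 (value 22): inc=6, dec=3, length 6+3−1 = 8.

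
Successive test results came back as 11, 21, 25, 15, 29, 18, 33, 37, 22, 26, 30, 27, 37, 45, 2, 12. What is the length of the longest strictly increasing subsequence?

8

Track the smallest tail for each achievable length (strict):
11 → extends → [11]
21 → extends → [11, 21]
25 → extends → [11, 21, 25]
15 → replaces 21 → [11, 15, 25]
29 → extends → [11, 15, 25, 29]
18 → replaces 25 → [11, 15, 18, 29]
33 → extends → [11, 15, 18, 29, 33]
37 → extends → [11, 15, 18, 29, 33, 37]
22 → replaces 29 → [11, 15, 18, 22, 33, 37]
26 → replaces 33 → [11, 15, 18, 22, 26, 37]
30 → replaces 37 → [11, 15, 18, 22, 26, 30]
27 → replaces 30 → [11, 15, 18, 22, 26, 27]
37 → extends → [11, 15, 18, 22, 26, 27, 37]
45 → extends → [11, 15, 18, 22, 26, 27, 37, 45]
2 → replaces 11 → [2, 15, 18, 22, 26, 27, 37, 45]
12 → replaces 15 → [2, 12, 18, 22, 26, 27, 37, 45]
Eight tails, so the longest strictly increasing subsequence has length 8 (e.g. 11, 15, 18, 22, 26, 30, 37, 45).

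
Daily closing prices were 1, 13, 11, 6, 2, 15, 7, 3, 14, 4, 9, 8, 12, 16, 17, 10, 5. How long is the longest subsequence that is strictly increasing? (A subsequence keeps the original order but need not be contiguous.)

8

Let dp[i] be the length of the longest such subsequence ending at index i:
i:      1  2  3  4  5  6  7  8  9 10 11 12 13 14 15 16 17
a[i]:   1 13 11  6  2 15  7  3 14  4  9  8 12 16 17 10  5
dp:     1  2  2  2  2  3  3  3  4  4  5  5  6  7  8  6  5
Maximum dp value is 8.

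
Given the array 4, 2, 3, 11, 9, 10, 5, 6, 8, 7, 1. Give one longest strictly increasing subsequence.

Patience tails give the LIS length; then backtrack through the dp parents:
4 → extends → [4]
2 → replaces 4 → [2]
3 → extends → [2, 3]
11 → extends → [2, 3, 11]
9 → replaces 11 → [2, 3, 9]
10 → extends → [2, 3, 9, 10]
5 → replaces 9 → [2, 3, 5, 10]
6 → replaces 10 → [2, 3, 5, 6]
8 → extends → [2, 3, 5, 6, 8]
7 → replaces 8 → [2, 3, 5, 6, 7]
1 → replaces 2 → [1, 3, 5, 6, 7]
Length 5; one witness is 2, 3, 5, 6, 8.

2, 3, 5, 6, 8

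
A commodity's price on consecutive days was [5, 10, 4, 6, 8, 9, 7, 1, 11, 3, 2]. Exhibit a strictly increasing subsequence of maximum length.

Patience tails give the LIS length; then backtrack through the dp parents:
5 → extends → [5]
10 → extends → [5, 10]
4 → replaces 5 → [4, 10]
6 → replaces 10 → [4, 6]
8 → extends → [4, 6, 8]
9 → extends → [4, 6, 8, 9]
7 → replaces 8 → [4, 6, 7, 9]
1 → replaces 4 → [1, 6, 7, 9]
11 → extends → [1, 6, 7, 9, 11]
3 → replaces 6 → [1, 3, 7, 9, 11]
2 → replaces 3 → [1, 2, 7, 9, 11]
Length 5; one witness is 5, 6, 8, 9, 11.

5, 6, 8, 9, 11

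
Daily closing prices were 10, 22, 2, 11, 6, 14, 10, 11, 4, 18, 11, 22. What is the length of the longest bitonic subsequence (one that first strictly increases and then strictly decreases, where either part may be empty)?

6

inc[i] = longest strictly increasing subsequence ending at i; dec[i] = longest strictly decreasing subsequence starting at i:
i:      1  2  3  4  5  6  7  8  9 10 11 12
a[i]:  10 22  2 11  6 14 10 11  4 18 11 22
inc:    1  2  1  2  2  3  3  4  2  5  4  6
dec:    3  4  1  3  2  3  2  2  1  2  1  1
Best peak at i=10 (value 18): inc=5, dec=2, length 5+2−1 = 6.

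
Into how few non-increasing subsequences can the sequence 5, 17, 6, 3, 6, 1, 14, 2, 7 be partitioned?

3

The minimum number of non-increasing subsequences covering a sequence equals the length of its longest strictly increasing subsequence.
LIS length is 3 (e.g. 5, 6, 14), so 3 piles are needed.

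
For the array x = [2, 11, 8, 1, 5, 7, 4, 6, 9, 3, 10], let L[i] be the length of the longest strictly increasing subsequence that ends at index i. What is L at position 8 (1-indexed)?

dp[i] = 1 + max{dp[j] : j<i, x[j]<x[i]} (or 1 if no such j):
i:      1  2  3  4  5  6  7  8  9 10 11
x[i]:   2 11  8  1  5  7  4  6  9  3 10
dp:     1  2  2  1  2  3  2  3  4  2  5
At index 8 the value is 3.

3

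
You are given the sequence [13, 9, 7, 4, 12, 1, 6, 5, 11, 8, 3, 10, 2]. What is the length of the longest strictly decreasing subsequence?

Negate each value so 'decreasing' becomes 'increasing', then run patience tails on the negated sequence:
-13 → extends → [-13]
-9 → extends → [-13, -9]
-7 → extends → [-13, -9, -7]
-4 → extends → [-13, -9, -7, -4]
-12 → replaces -9 → [-13, -12, -7, -4]
-1 → extends → [-13, -12, -7, -4, -1]
-6 → replaces -4 → [-13, -12, -7, -6, -1]
-5 → replaces -1 → [-13, -12, -7, -6, -5]
-11 → replaces -7 → [-13, -12, -11, -6, -5]
-8 → replaces -6 → [-13, -12, -11, -8, -5]
-3 → extends → [-13, -12, -11, -8, -5, -3]
-10 → replaces -8 → [-13, -12, -11, -10, -5, -3]
-2 → extends → [-13, -12, -11, -10, -5, -3, -2]
Seven tails, so the longest strictly decreasing subsequence of the original has length 7.

7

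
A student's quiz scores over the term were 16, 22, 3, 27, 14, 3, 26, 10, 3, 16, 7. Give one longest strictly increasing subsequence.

Patience tails give the LIS length; then backtrack through the dp parents:
16 → extends → [16]
22 → extends → [16, 22]
3 → replaces 16 → [3, 22]
27 → extends → [3, 22, 27]
14 → replaces 22 → [3, 14, 27]
3 → already a tail → [3, 14, 27]
26 → replaces 27 → [3, 14, 26]
10 → replaces 14 → [3, 10, 26]
3 → already a tail → [3, 10, 26]
16 → replaces 26 → [3, 10, 16]
7 → replaces 10 → [3, 7, 16]
Length 3; one witness is 16, 22, 27.

16, 22, 27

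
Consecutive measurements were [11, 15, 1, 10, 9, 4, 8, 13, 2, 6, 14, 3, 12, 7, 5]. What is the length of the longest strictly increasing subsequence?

Track the smallest tail for each achievable length (strict):
11 → extends → [11]
15 → extends → [11, 15]
1 → replaces 11 → [1, 15]
10 → replaces 15 → [1, 10]
9 → replaces 10 → [1, 9]
4 → replaces 9 → [1, 4]
8 → extends → [1, 4, 8]
13 → extends → [1, 4, 8, 13]
2 → replaces 4 → [1, 2, 8, 13]
6 → replaces 8 → [1, 2, 6, 13]
14 → extends → [1, 2, 6, 13, 14]
3 → replaces 6 → [1, 2, 3, 13, 14]
12 → replaces 13 → [1, 2, 3, 12, 14]
7 → replaces 12 → [1, 2, 3, 7, 14]
5 → replaces 7 → [1, 2, 3, 5, 14]
Five tails, so the longest strictly increasing subsequence has length 5 (e.g. 1, 4, 8, 13, 14).

5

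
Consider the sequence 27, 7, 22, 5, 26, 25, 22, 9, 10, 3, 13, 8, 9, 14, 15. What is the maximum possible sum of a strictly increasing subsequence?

Let S[i] be the best sum of a strictly increasing subsequence ending at i:
i:      1  2  3  4  5  6  7  8  9 10 11 12 13 14 15
a[i]:  27  7 22  5 26 25 22  9 10  3 13  8  9 14 15
S:     27  7 29  5 55 54 29 16 26  3 39 15 24 53 68
Maximum is 68 (e.g. 7 + 9 + 10 + 13 + 14 + 15).

68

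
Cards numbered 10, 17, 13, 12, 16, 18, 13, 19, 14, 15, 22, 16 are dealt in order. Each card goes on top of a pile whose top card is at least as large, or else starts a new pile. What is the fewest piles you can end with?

6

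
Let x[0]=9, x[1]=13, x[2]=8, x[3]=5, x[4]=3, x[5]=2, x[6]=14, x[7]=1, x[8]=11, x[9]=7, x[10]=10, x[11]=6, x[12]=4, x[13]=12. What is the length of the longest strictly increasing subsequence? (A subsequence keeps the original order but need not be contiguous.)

Let dp[i] be the length of the longest such subsequence ending at index i:
i:      0  1  2  3  4  5  6  7  8  9 10 11 12 13
x[i]:   9 13  8  5  3  2 14  1 11  7 10  6  4 12
dp:     1  2  1  1  1  1  3  1  2  2  3  2  2  4
Maximum dp value is 4.

4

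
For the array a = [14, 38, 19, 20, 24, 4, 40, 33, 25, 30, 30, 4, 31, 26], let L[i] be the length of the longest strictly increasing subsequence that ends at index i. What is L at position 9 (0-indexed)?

dp[i] = 1 + max{dp[j] : j<i, a[j]<a[i]} (or 1 if no such j):
i:      0  1  2  3  4  5  6  7  8  9 10 11 12 13
a[i]:  14 38 19 20 24  4 40 33 25 30 30  4 31 26
dp:     1  2  2  3  4  1  5  5  5  6  6  1  7  6
At index 9 the value is 6.

6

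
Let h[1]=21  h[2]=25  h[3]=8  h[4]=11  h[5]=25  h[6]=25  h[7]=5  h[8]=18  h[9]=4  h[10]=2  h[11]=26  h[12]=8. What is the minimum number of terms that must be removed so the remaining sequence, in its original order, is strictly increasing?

8

Fewest deletions = n − (longest strictly increasing subsequence).
i:      1  2  3  4  5  6  7  8  9 10 11 12
h[i]:  21 25  8 11 25 25  5 18  4  2 26  8
dp:     1  2  1  2  3  3  1  3  1  1  4  2
max dp = 4, so deletions = 12 − 4 = 8.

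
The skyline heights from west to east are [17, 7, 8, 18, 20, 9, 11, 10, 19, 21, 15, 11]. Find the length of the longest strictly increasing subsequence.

6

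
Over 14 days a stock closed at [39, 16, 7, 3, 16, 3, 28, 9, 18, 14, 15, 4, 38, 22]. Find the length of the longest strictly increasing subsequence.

Track the smallest tail for each achievable length (strict):
39 → extends → [39]
16 → replaces 39 → [16]
7 → replaces 16 → [7]
3 → replaces 7 → [3]
16 → extends → [3, 16]
3 → already a tail → [3, 16]
28 → extends → [3, 16, 28]
9 → replaces 16 → [3, 9, 28]
18 → replaces 28 → [3, 9, 18]
14 → replaces 18 → [3, 9, 14]
15 → extends → [3, 9, 14, 15]
4 → replaces 9 → [3, 4, 14, 15]
38 → extends → [3, 4, 14, 15, 38]
22 → replaces 38 → [3, 4, 14, 15, 22]
Five tails, so the longest strictly increasing subsequence has length 5 (e.g. 7, 9, 14, 15, 38).

5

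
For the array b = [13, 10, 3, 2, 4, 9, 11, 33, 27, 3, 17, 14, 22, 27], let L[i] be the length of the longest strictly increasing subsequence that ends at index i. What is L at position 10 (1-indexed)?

2

dp[i] = 1 + max{dp[j] : j<i, b[j]<b[i]} (or 1 if no such j):
i:      1  2  3  4  5  6  7  8  9 10 11 12 13 14
b[i]:  13 10  3  2  4  9 11 33 27  3 17 14 22 27
dp:     1  1  1  1  2  3  4  5  5  2  5  5  6  7
At index 10 the value is 2.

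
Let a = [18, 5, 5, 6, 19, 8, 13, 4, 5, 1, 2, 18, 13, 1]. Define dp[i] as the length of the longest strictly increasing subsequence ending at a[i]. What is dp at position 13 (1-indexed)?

4

dp[i] = 1 + max{dp[j] : j<i, a[j]<a[i]} (or 1 if no such j):
i:      1  2  3  4  5  6  7  8  9 10 11 12 13 14
a[i]:  18  5  5  6 19  8 13  4  5  1  2 18 13  1
dp:     1  1  1  2  3  3  4  1  2  1  2  5  4  1
At index 13 the value is 4.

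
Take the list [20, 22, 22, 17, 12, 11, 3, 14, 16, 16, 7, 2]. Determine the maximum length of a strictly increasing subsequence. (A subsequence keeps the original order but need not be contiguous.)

3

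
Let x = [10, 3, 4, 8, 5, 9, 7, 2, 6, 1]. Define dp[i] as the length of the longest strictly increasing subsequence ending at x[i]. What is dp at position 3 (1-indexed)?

dp[i] = 1 + max{dp[j] : j<i, x[j]<x[i]} (or 1 if no such j):
i:      1  2  3  4  5  6  7  8  9 10
x[i]:  10  3  4  8  5  9  7  2  6  1
dp:     1  1  2  3  3  4  4  1  4  1
At index 3 the value is 2.

2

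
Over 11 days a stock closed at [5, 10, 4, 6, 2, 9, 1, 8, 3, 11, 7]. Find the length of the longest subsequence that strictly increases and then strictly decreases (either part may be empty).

5

inc[i] = longest strictly increasing subsequence ending at i; dec[i] = longest strictly decreasing subsequence starting at i:
i:      1  2  3  4  5  6  7  8  9 10 11
a[i]:   5 10  4  6  2  9  1  8  3 11  7
inc:    1  2  1  2  1  3  1  3  2  4  3
dec:    4  4  3  3  2  3  1  2  1  2  1
Best peak at i=2 (value 10): inc=2, dec=4, length 2+4−1 = 5.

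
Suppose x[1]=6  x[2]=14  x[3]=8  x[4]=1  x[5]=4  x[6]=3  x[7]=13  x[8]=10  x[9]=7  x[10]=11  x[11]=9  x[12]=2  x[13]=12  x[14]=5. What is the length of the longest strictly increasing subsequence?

Track the smallest tail for each achievable length (strict):
6 → extends → [6]
14 → extends → [6, 14]
8 → replaces 14 → [6, 8]
1 → replaces 6 → [1, 8]
4 → replaces 8 → [1, 4]
3 → replaces 4 → [1, 3]
13 → extends → [1, 3, 13]
10 → replaces 13 → [1, 3, 10]
7 → replaces 10 → [1, 3, 7]
11 → extends → [1, 3, 7, 11]
9 → replaces 11 → [1, 3, 7, 9]
2 → replaces 3 → [1, 2, 7, 9]
12 → extends → [1, 2, 7, 9, 12]
5 → replaces 7 → [1, 2, 5, 9, 12]
Five tails, so the longest strictly increasing subsequence has length 5 (e.g. 6, 8, 10, 11, 12).

5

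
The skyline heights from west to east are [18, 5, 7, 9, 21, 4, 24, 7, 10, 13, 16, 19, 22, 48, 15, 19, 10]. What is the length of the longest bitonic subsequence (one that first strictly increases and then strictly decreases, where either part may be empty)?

inc[i] = longest strictly increasing subsequence ending at i; dec[i] = longest strictly decreasing subsequence starting at i:
i:      1  2  3  4  5  6  7  8  9 10 11 12 13 14 15 16 17
a[i]:  18  5  7  9 21  4 24  7 10 13 16 19 22 48 15 19 10
inc:    1  1  2  3  4  1  5  2  4  5  6  7  8  9  6  7  4
dec:    4  2  2  2  4  1  4  1  1  2  3  3  3  3  2  2  1
Best peak at i=14 (value 48): inc=9, dec=3, length 9+3−1 = 11.

11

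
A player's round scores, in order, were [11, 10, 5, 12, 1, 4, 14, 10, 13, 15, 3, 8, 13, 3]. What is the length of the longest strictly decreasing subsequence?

5

Negate each value so 'decreasing' becomes 'increasing', then run patience tails on the negated sequence:
-11 → extends → [-11]
-10 → extends → [-11, -10]
-5 → extends → [-11, -10, -5]
-12 → replaces -11 → [-12, -10, -5]
-1 → extends → [-12, -10, -5, -1]
-4 → replaces -1 → [-12, -10, -5, -4]
-14 → replaces -12 → [-14, -10, -5, -4]
-10 → already a tail → [-14, -10, -5, -4]
-13 → replaces -10 → [-14, -13, -5, -4]
-15 → replaces -14 → [-15, -13, -5, -4]
-3 → extends → [-15, -13, -5, -4, -3]
-8 → replaces -5 → [-15, -13, -8, -4, -3]
-13 → already a tail → [-15, -13, -8, -4, -3]
-3 → already a tail → [-15, -13, -8, -4, -3]
Five tails, so the longest strictly decreasing subsequence of the original has length 5.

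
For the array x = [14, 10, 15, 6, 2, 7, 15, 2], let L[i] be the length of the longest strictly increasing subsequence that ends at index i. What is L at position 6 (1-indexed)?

dp[i] = 1 + max{dp[j] : j<i, x[j]<x[i]} (or 1 if no such j):
i:      1  2  3  4  5  6  7  8
x[i]:  14 10 15  6  2  7 15  2
dp:     1  1  2  1  1  2  3  1
At index 6 the value is 2.

2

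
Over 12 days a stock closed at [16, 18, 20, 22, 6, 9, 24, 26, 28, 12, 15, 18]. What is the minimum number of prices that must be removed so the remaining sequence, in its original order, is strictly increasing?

Fewest deletions = n − (longest strictly increasing subsequence).
Patience tails:
16 → extends → [16]
18 → extends → [16, 18]
20 → extends → [16, 18, 20]
22 → extends → [16, 18, 20, 22]
6 → replaces 16 → [6, 18, 20, 22]
9 → replaces 18 → [6, 9, 20, 22]
24 → extends → [6, 9, 20, 22, 24]
26 → extends → [6, 9, 20, 22, 24, 26]
28 → extends → [6, 9, 20, 22, 24, 26, 28]
12 → replaces 20 → [6, 9, 12, 22, 24, 26, 28]
15 → replaces 22 → [6, 9, 12, 15, 24, 26, 28]
18 → replaces 24 → [6, 9, 12, 15, 18, 26, 28]
Longest strictly increasing subsequence has length 7, so deletions = 12 − 7 = 5.

5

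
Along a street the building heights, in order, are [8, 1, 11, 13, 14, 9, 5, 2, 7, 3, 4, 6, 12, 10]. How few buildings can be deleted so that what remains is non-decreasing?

Fewest deletions = n − (longest non-decreasing subsequence).
i:      1  2  3  4  5  6  7  8  9 10 11 12 13 14
a[i]:   8  1 11 13 14  9  5  2  7  3  4  6 12 10
dp:     1  1  2  3  4  2  2  2  3  3  4  5  6  6
max dp = 6, so deletions = 14 − 6 = 8.

8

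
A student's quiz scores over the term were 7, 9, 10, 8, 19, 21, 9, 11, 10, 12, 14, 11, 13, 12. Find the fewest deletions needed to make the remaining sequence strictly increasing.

Fewest deletions = n − (longest strictly increasing subsequence).
Patience tails:
7 → extends → [7]
9 → extends → [7, 9]
10 → extends → [7, 9, 10]
8 → replaces 9 → [7, 8, 10]
19 → extends → [7, 8, 10, 19]
21 → extends → [7, 8, 10, 19, 21]
9 → replaces 10 → [7, 8, 9, 19, 21]
11 → replaces 19 → [7, 8, 9, 11, 21]
10 → replaces 11 → [7, 8, 9, 10, 21]
12 → replaces 21 → [7, 8, 9, 10, 12]
14 → extends → [7, 8, 9, 10, 12, 14]
11 → replaces 12 → [7, 8, 9, 10, 11, 14]
13 → replaces 14 → [7, 8, 9, 10, 11, 13]
12 → replaces 13 → [7, 8, 9, 10, 11, 12]
Longest strictly increasing subsequence has length 6, so deletions = 14 − 6 = 8.

8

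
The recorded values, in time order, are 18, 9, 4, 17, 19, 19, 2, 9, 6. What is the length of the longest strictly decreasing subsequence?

4

Let dp[i] be the longest strictly decreasing subsequence ending at i:
i:      1  2  3  4  5  6  7  8  9
a[i]:  18  9  4 17 19 19  2  9  6
dp:     1  2  3  2  1  1  4  3  4
Maximum is 4.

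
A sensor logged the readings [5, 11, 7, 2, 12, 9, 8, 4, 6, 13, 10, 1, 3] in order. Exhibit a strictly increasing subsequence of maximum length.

Patience tails give the LIS length; then backtrack through the dp parents:
5 → extends → [5]
11 → extends → [5, 11]
7 → replaces 11 → [5, 7]
2 → replaces 5 → [2, 7]
12 → extends → [2, 7, 12]
9 → replaces 12 → [2, 7, 9]
8 → replaces 9 → [2, 7, 8]
4 → replaces 7 → [2, 4, 8]
6 → replaces 8 → [2, 4, 6]
13 → extends → [2, 4, 6, 13]
10 → replaces 13 → [2, 4, 6, 10]
1 → replaces 2 → [1, 4, 6, 10]
3 → replaces 4 → [1, 3, 6, 10]
Length 4; one witness is 5, 11, 12, 13.

5, 11, 12, 13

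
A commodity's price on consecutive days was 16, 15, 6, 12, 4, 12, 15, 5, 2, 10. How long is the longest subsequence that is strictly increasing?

3

Track the smallest tail for each achievable length (strict):
16 → extends → [16]
15 → replaces 16 → [15]
6 → replaces 15 → [6]
12 → extends → [6, 12]
4 → replaces 6 → [4, 12]
12 → already a tail → [4, 12]
15 → extends → [4, 12, 15]
5 → replaces 12 → [4, 5, 15]
2 → replaces 4 → [2, 5, 15]
10 → replaces 15 → [2, 5, 10]
Three tails, so the longest strictly increasing subsequence has length 3 (e.g. 6, 12, 15).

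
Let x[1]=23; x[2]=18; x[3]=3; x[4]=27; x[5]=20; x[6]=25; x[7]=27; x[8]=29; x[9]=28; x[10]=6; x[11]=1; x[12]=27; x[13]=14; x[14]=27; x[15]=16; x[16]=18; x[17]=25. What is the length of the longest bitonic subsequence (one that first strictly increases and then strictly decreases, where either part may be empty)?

inc[i] = longest strictly increasing subsequence ending at i; dec[i] = longest strictly decreasing subsequence starting at i:
i:      1  2  3  4  5  6  7  8  9 10 11 12 13 14 15 16 17
x[i]:  23 18  3 27 20 25 27 29 28  6  1 27 14 27 16 18 25
inc:    1  1  1  2  2  3  4  5  5  2  1  4  3  4  4  5  6
dec:    4  3  2  4  3  3  3  4  3  2  1  2  1  2  1  1  1
Best peak at i=8 (value 29): inc=5, dec=4, length 5+4−1 = 8.

8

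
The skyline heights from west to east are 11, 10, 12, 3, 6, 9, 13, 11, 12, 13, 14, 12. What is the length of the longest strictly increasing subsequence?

7

Track the smallest tail for each achievable length (strict):
11 → extends → [11]
10 → replaces 11 → [10]
12 → extends → [10, 12]
3 → replaces 10 → [3, 12]
6 → replaces 12 → [3, 6]
9 → extends → [3, 6, 9]
13 → extends → [3, 6, 9, 13]
11 → replaces 13 → [3, 6, 9, 11]
12 → extends → [3, 6, 9, 11, 12]
13 → extends → [3, 6, 9, 11, 12, 13]
14 → extends → [3, 6, 9, 11, 12, 13, 14]
12 → already a tail → [3, 6, 9, 11, 12, 13, 14]
Seven tails, so the longest strictly increasing subsequence has length 7 (e.g. 3, 6, 9, 11, 12, 13, 14).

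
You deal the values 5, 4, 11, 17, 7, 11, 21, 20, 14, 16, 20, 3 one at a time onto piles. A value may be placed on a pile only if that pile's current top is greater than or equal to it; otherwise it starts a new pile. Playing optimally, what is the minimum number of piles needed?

6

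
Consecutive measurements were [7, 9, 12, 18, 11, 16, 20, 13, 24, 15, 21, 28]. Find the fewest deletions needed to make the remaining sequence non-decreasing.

Fewest deletions = n − (longest non-decreasing subsequence).
i:      1  2  3  4  5  6  7  8  9 10 11 12
a[i]:   7  9 12 18 11 16 20 13 24 15 21 28
dp:     1  2  3  4  3  4  5  4  6  5  6  7
max dp = 7, so deletions = 12 − 7 = 5.

5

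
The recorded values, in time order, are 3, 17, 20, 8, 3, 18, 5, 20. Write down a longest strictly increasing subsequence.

3, 17, 18, 20

Patience tails give the LIS length; then backtrack through the dp parents:
3 → extends → [3]
17 → extends → [3, 17]
20 → extends → [3, 17, 20]
8 → replaces 17 → [3, 8, 20]
3 → already a tail → [3, 8, 20]
18 → replaces 20 → [3, 8, 18]
5 → replaces 8 → [3, 5, 18]
20 → extends → [3, 5, 18, 20]
Length 4; one witness is 3, 17, 18, 20.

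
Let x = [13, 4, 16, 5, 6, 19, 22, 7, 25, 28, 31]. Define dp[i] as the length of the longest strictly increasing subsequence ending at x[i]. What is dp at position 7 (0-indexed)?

dp[i] = 1 + max{dp[j] : j<i, x[j]<x[i]} (or 1 if no such j):
i:      0  1  2  3  4  5  6  7  8  9 10
x[i]:  13  4 16  5  6 19 22  7 25 28 31
dp:     1  1  2  2  3  4  5  4  6  7  8
At index 7 the value is 4.

4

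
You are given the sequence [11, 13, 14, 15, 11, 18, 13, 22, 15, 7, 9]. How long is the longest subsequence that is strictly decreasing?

3

Negate each value so 'decreasing' becomes 'increasing', then run patience tails on the negated sequence:
-11 → extends → [-11]
-13 → replaces -11 → [-13]
-14 → replaces -13 → [-14]
-15 → replaces -14 → [-15]
-11 → extends → [-15, -11]
-18 → replaces -15 → [-18, -11]
-13 → replaces -11 → [-18, -13]
-22 → replaces -18 → [-22, -13]
-15 → replaces -13 → [-22, -15]
-7 → extends → [-22, -15, -7]
-9 → replaces -7 → [-22, -15, -9]
Three tails, so the longest strictly decreasing subsequence of the original has length 3.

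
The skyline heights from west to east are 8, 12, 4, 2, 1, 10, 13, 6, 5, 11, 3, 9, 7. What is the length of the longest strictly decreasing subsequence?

Negate each value so 'decreasing' becomes 'increasing', then run patience tails on the negated sequence:
-8 → extends → [-8]
-12 → replaces -8 → [-12]
-4 → extends → [-12, -4]
-2 → extends → [-12, -4, -2]
-1 → extends → [-12, -4, -2, -1]
-10 → replaces -4 → [-12, -10, -2, -1]
-13 → replaces -12 → [-13, -10, -2, -1]
-6 → replaces -2 → [-13, -10, -6, -1]
-5 → replaces -1 → [-13, -10, -6, -5]
-11 → replaces -10 → [-13, -11, -6, -5]
-3 → extends → [-13, -11, -6, -5, -3]
-9 → replaces -6 → [-13, -11, -9, -5, -3]
-7 → replaces -5 → [-13, -11, -9, -7, -3]
Five tails, so the longest strictly decreasing subsequence of the original has length 5.

5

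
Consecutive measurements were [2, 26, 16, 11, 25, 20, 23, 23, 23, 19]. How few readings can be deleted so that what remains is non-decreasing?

Fewest deletions = n − (longest non-decreasing subsequence).
Patience tails:
2 → extends → [2]
26 → extends → [2, 26]
16 → replaces 26 → [2, 16]
11 → replaces 16 → [2, 11]
25 → extends → [2, 11, 25]
20 → replaces 25 → [2, 11, 20]
23 → extends → [2, 11, 20, 23]
23 → extends → [2, 11, 20, 23, 23]
23 → extends → [2, 11, 20, 23, 23, 23]
19 → replaces 20 → [2, 11, 19, 23, 23, 23]
Longest non-decreasing subsequence has length 6, so deletions = 10 − 6 = 4.

4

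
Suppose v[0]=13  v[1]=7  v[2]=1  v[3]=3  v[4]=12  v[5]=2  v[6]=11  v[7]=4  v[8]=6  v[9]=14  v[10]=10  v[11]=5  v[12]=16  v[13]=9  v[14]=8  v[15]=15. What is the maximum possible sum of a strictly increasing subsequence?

49

Let S[i] be the best sum of a strictly increasing subsequence ending at i:
i:      0  1  2  3  4  5  6  7  8  9 10 11 12 13 14 15
v[i]:  13  7  1  3 12  2 11  4  6 14 10  5 16  9  8 15
S:     13  7  1  4 19  3 18  8 14 33 24 13 49 23 22 48
Maximum is 49 (e.g. 7 + 12 + 14 + 16).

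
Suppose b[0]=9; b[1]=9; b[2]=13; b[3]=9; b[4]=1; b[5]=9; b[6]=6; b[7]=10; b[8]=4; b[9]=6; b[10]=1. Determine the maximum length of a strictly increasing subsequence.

Let dp[i] be the length of the longest such subsequence ending at index i:
i:      0  1  2  3  4  5  6  7  8  9 10
b[i]:   9  9 13  9  1  9  6 10  4  6  1
dp:     1  1  2  1  1  2  2  3  2  3  1
Maximum dp value is 3.

3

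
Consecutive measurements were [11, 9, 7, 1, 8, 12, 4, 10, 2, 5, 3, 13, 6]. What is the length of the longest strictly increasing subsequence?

Let dp[i] be the length of the longest such subsequence ending at index i:
i:      1  2  3  4  5  6  7  8  9 10 11 12 13
a[i]:  11  9  7  1  8 12  4 10  2  5  3 13  6
dp:     1  1  1  1  2  3  2  3  2  3  3  4  4
Maximum dp value is 4.

4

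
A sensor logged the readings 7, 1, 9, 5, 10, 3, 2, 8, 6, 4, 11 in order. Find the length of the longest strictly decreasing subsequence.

4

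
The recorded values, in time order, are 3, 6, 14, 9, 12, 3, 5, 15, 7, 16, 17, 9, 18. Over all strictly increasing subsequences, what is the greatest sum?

96

Let S[i] be the best sum of a strictly increasing subsequence ending at i:
i:      1  2  3  4  5  6  7  8  9 10 11 12 13
a[i]:   3  6 14  9 12  3  5 15  7 16 17  9 18
S:      3  9 23 18 30  3  8 45 16 61 78 25 96
Maximum is 96 (e.g. 3 + 6 + 9 + 12 + 15 + 16 + 17 + 18).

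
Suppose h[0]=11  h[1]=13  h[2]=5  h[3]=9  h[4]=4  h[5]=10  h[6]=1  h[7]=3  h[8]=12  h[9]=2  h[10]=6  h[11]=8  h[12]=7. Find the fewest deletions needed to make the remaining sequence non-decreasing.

Fewest deletions = n − (longest non-decreasing subsequence).
Patience tails:
11 → extends → [11]
13 → extends → [11, 13]
5 → replaces 11 → [5, 13]
9 → replaces 13 → [5, 9]
4 → replaces 5 → [4, 9]
10 → extends → [4, 9, 10]
1 → replaces 4 → [1, 9, 10]
3 → replaces 9 → [1, 3, 10]
12 → extends → [1, 3, 10, 12]
2 → replaces 3 → [1, 2, 10, 12]
6 → replaces 10 → [1, 2, 6, 12]
8 → replaces 12 → [1, 2, 6, 8]
7 → replaces 8 → [1, 2, 6, 7]
Longest non-decreasing subsequence has length 4, so deletions = 13 − 4 = 9.

9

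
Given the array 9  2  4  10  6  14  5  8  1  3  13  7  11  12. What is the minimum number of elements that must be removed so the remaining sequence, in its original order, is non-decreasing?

Fewest deletions = n − (longest non-decreasing subsequence).
Patience tails:
9 → extends → [9]
2 → replaces 9 → [2]
4 → extends → [2, 4]
10 → extends → [2, 4, 10]
6 → replaces 10 → [2, 4, 6]
14 → extends → [2, 4, 6, 14]
5 → replaces 6 → [2, 4, 5, 14]
8 → replaces 14 → [2, 4, 5, 8]
1 → replaces 2 → [1, 4, 5, 8]
3 → replaces 4 → [1, 3, 5, 8]
13 → extends → [1, 3, 5, 8, 13]
7 → replaces 8 → [1, 3, 5, 7, 13]
11 → replaces 13 → [1, 3, 5, 7, 11]
12 → extends → [1, 3, 5, 7, 11, 12]
Longest non-decreasing subsequence has length 6, so deletions = 14 − 6 = 8.

8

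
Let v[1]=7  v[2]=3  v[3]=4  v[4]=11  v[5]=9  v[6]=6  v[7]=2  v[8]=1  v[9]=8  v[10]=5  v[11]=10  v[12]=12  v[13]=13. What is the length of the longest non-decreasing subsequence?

7

Let dp[i] be the length of the longest such subsequence ending at index i:
i:      1  2  3  4  5  6  7  8  9 10 11 12 13
v[i]:   7  3  4 11  9  6  2  1  8  5 10 12 13
dp:     1  1  2  3  3  3  1  1  4  3  5  6  7
Maximum dp value is 7.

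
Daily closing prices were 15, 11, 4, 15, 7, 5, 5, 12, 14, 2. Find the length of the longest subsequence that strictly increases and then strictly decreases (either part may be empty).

inc[i] = longest strictly increasing subsequence ending at i; dec[i] = longest strictly decreasing subsequence starting at i:
i:      1  2  3  4  5  6  7  8  9 10
a[i]:  15 11  4 15  7  5  5 12 14  2
inc:    1  1  1  2  2  2  2  3  4  1
dec:    5  4  2  4  3  2  2  2  2  1
Best peak at i=1 (value 15): inc=1, dec=5, length 1+5−1 = 5.

5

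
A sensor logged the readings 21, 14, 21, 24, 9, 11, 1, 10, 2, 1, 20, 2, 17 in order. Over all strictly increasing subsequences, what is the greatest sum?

59

Let S[i] be the best sum of a strictly increasing subsequence ending at i:
i:      1  2  3  4  5  6  7  8  9 10 11 12 13
a[i]:  21 14 21 24  9 11  1 10  2  1 20  2 17
S:     21 14 35 59  9 20  1 19  3  1 40  3 37
Maximum is 59 (e.g. 14 + 21 + 24).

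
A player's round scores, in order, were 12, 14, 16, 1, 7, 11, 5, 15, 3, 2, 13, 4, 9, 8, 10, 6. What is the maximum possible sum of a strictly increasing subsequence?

Let S[i] be the best sum of a strictly increasing subsequence ending at i:
i:      1  2  3  4  5  6  7  8  9 10 11 12 13 14 15 16
a[i]:  12 14 16  1  7 11  5 15  3  2 13  4  9  8 10  6
S:     12 26 42  1  8 19  6 41  4  3 32  8 17 16 27 14
Maximum is 42 (e.g. 12 + 14 + 16).

42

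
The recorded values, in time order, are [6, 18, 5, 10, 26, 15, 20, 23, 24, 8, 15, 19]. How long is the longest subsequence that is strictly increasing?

6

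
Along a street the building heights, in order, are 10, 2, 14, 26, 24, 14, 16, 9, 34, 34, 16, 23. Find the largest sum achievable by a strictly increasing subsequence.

Let S[i] be the best sum of a strictly increasing subsequence ending at i:
i:      1  2  3  4  5  6  7  8  9 10 11 12
a[i]:  10  2 14 26 24 14 16  9 34 34 16 23
S:     10  2 24 50 48 24 40 11 84 84 40 63
Maximum is 84 (e.g. 10 + 14 + 26 + 34).

84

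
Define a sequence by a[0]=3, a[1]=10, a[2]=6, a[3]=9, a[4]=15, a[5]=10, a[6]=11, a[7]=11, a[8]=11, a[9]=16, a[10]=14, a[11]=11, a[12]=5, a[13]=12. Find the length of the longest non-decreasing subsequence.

Let dp[i] be the length of the longest such subsequence ending at index i:
i:      0  1  2  3  4  5  6  7  8  9 10 11 12 13
a[i]:   3 10  6  9 15 10 11 11 11 16 14 11  5 12
dp:     1  2  2  3  4  4  5  6  7  8  8  8  2  9
Maximum dp value is 9.

9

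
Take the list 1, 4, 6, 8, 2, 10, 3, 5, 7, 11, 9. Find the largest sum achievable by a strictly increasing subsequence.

40

Let S[i] be the best sum of a strictly increasing subsequence ending at i:
i:      1  2  3  4  5  6  7  8  9 10 11
a[i]:   1  4  6  8  2 10  3  5  7 11  9
S:      1  5 11 19  3 29  6 11 18 40 28
Maximum is 40 (e.g. 1 + 4 + 6 + 8 + 10 + 11).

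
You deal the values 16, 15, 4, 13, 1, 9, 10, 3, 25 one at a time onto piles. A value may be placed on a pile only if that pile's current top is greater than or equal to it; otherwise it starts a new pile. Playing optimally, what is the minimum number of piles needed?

4

The minimum number of non-increasing subsequences covering a sequence equals the length of its longest strictly increasing subsequence.
LIS length is 4 (e.g. 4, 9, 10, 25), so 4 piles are needed.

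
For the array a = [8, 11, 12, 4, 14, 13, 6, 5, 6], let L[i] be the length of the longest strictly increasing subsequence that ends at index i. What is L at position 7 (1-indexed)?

2

dp[i] = 1 + max{dp[j] : j<i, a[j]<a[i]} (or 1 if no such j):
i:      1  2  3  4  5  6  7  8  9
a[i]:   8 11 12  4 14 13  6  5  6
dp:     1  2  3  1  4  4  2  2  3
At index 7 the value is 2.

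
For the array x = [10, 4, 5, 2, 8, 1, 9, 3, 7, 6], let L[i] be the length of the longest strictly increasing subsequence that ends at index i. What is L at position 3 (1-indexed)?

dp[i] = 1 + max{dp[j] : j<i, x[j]<x[i]} (or 1 if no such j):
i:      1  2  3  4  5  6  7  8  9 10
x[i]:  10  4  5  2  8  1  9  3  7  6
dp:     1  1  2  1  3  1  4  2  3  3
At index 3 the value is 2.

2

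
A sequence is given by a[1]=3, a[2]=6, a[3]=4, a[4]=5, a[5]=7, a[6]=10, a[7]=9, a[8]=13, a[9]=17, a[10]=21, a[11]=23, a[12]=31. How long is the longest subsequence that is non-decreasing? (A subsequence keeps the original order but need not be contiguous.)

Let dp[i] be the length of the longest such subsequence ending at index i:
i:      1  2  3  4  5  6  7  8  9 10 11 12
a[i]:   3  6  4  5  7 10  9 13 17 21 23 31
dp:     1  2  2  3  4  5  5  6  7  8  9 10
Maximum dp value is 10.

10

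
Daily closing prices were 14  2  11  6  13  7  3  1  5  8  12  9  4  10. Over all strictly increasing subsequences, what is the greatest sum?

Let S[i] be the best sum of a strictly increasing subsequence ending at i:
i:      1  2  3  4  5  6  7  8  9 10 11 12 13 14
a[i]:  14  2 11  6 13  7  3  1  5  8 12  9  4 10
S:     14  2 13  8 26 15  5  1 10 23 35 32  9 42
Maximum is 42 (e.g. 2 + 6 + 7 + 8 + 9 + 10).

42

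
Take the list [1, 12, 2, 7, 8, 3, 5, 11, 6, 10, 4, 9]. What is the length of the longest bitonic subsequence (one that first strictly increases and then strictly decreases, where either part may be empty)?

inc[i] = longest strictly increasing subsequence ending at i; dec[i] = longest strictly decreasing subsequence starting at i:
i:      1  2  3  4  5  6  7  8  9 10 11 12
a[i]:   1 12  2  7  8  3  5 11  6 10  4  9
inc:    1  2  2  3  4  3  4  5  5  6  4  6
dec:    1  4  1  3  3  1  2  3  2  2  1  1
Best peak at i=8 (value 11): inc=5, dec=3, length 5+3−1 = 7.

7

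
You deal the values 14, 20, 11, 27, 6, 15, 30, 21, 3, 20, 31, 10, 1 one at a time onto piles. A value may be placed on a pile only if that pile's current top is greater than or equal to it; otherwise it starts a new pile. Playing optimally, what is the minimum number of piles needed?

Place each on the leftmost legal pile:
14 → new pile 1 (tops now [14])
20 → new pile 2 (tops now [14, 20])
11 → pile 1 (tops now [11, 20])
27 → new pile 3 (tops now [11, 20, 27])
6 → pile 1 (tops now [6, 20, 27])
15 → pile 2 (tops now [6, 15, 27])
30 → new pile 4 (tops now [6, 15, 27, 30])
21 → pile 3 (tops now [6, 15, 21, 30])
3 → pile 1 (tops now [3, 15, 21, 30])
20 → pile 3 (tops now [3, 15, 20, 30])
31 → new pile 5 (tops now [3, 15, 20, 30, 31])
10 → pile 2 (tops now [3, 10, 20, 30, 31])
1 → pile 1 (tops now [1, 10, 20, 30, 31])
Five piles.

5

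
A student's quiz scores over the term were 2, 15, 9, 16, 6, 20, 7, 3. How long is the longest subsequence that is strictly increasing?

4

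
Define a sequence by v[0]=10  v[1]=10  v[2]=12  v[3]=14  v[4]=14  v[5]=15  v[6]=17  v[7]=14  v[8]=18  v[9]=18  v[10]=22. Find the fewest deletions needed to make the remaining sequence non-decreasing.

1

Fewest deletions = n − (longest non-decreasing subsequence).
Patience tails:
10 → extends → [10]
10 → extends → [10, 10]
12 → extends → [10, 10, 12]
14 → extends → [10, 10, 12, 14]
14 → extends → [10, 10, 12, 14, 14]
15 → extends → [10, 10, 12, 14, 14, 15]
17 → extends → [10, 10, 12, 14, 14, 15, 17]
14 → replaces 15 → [10, 10, 12, 14, 14, 14, 17]
18 → extends → [10, 10, 12, 14, 14, 14, 17, 18]
18 → extends → [10, 10, 12, 14, 14, 14, 17, 18, 18]
22 → extends → [10, 10, 12, 14, 14, 14, 17, 18, 18, 22]
Longest non-decreasing subsequence has length 10, so deletions = 11 − 10 = 1.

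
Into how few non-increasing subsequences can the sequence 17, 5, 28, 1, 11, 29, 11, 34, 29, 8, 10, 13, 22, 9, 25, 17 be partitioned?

6

The minimum number of non-increasing subsequences covering a sequence equals the length of its longest strictly increasing subsequence.
LIS length is 6 (e.g. 5, 8, 10, 13, 22, 25), so 6 piles are needed.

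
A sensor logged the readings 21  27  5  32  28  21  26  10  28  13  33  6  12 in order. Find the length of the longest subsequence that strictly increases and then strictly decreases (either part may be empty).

inc[i] = longest strictly increasing subsequence ending at i; dec[i] = longest strictly decreasing subsequence starting at i:
i:      1  2  3  4  5  6  7  8  9 10 11 12 13
a[i]:  21 27  5 32 28 21 26 10 28 13 33  6 12
inc:    1  2  1  3  3  2  3  2  4  3  5  2  3
dec:    3  4  1  5  4  3  3  2  3  2  2  1  1
Best peak at i=4 (value 32): inc=3, dec=5, length 3+5−1 = 7.

7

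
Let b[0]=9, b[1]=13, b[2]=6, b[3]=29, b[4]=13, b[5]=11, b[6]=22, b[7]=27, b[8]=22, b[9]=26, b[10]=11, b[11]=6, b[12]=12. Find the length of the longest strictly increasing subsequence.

4

Let dp[i] be the length of the longest such subsequence ending at index i:
i:      0  1  2  3  4  5  6  7  8  9 10 11 12
b[i]:   9 13  6 29 13 11 22 27 22 26 11  6 12
dp:     1  2  1  3  2  2  3  4  3  4  2  1  3
Maximum dp value is 4.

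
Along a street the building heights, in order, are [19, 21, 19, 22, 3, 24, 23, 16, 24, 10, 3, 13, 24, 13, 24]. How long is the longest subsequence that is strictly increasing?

Track the smallest tail for each achievable length (strict):
19 → extends → [19]
21 → extends → [19, 21]
19 → already a tail → [19, 21]
22 → extends → [19, 21, 22]
3 → replaces 19 → [3, 21, 22]
24 → extends → [3, 21, 22, 24]
23 → replaces 24 → [3, 21, 22, 23]
16 → replaces 21 → [3, 16, 22, 23]
24 → extends → [3, 16, 22, 23, 24]
10 → replaces 16 → [3, 10, 22, 23, 24]
3 → already a tail → [3, 10, 22, 23, 24]
13 → replaces 22 → [3, 10, 13, 23, 24]
24 → already a tail → [3, 10, 13, 23, 24]
13 → already a tail → [3, 10, 13, 23, 24]
24 → already a tail → [3, 10, 13, 23, 24]
Five tails, so the longest strictly increasing subsequence has length 5 (e.g. 19, 21, 22, 23, 24).

5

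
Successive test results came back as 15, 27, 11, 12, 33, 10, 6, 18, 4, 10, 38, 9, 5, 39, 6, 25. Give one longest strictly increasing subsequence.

Patience tails give the LIS length; then backtrack through the dp parents:
15 → extends → [15]
27 → extends → [15, 27]
11 → replaces 15 → [11, 27]
12 → replaces 27 → [11, 12]
33 → extends → [11, 12, 33]
10 → replaces 11 → [10, 12, 33]
6 → replaces 10 → [6, 12, 33]
18 → replaces 33 → [6, 12, 18]
4 → replaces 6 → [4, 12, 18]
10 → replaces 12 → [4, 10, 18]
38 → extends → [4, 10, 18, 38]
9 → replaces 10 → [4, 9, 18, 38]
5 → replaces 9 → [4, 5, 18, 38]
39 → extends → [4, 5, 18, 38, 39]
6 → replaces 18 → [4, 5, 6, 38, 39]
25 → replaces 38 → [4, 5, 6, 25, 39]
Length 5; one witness is 15, 27, 33, 38, 39.

15, 27, 33, 38, 39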